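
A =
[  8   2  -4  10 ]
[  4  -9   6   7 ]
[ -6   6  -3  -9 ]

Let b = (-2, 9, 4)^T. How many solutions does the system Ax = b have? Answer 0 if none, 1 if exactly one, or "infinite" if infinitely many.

0

Row reduce the augmented matrix [A | b].
R2 ← R2 − (1/2)·R1: [0, -10, 8, 2, 10]
R3 ← R3 + (3/4)·R1: [0, 15/2, -6, -3/2, 5/2]
R3 ← R3 + (3/4)·R2: [0, 0, 0, 0, 10]
The echelon form has 3 nonzero rows; the last pivot sits in the augmented column, so rank(A) = 2 but rank([A|b]) = 3.
Since the ranks differ, the system is inconsistent.
It has no solutions.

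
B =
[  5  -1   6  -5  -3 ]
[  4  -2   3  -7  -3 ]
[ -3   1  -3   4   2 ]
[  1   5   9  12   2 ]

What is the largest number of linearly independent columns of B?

2

Row reduce to echelon form.
R2 ← R2 − (4/5)·R1: [0, -6/5, -9/5, -3, -3/5]
R3 ← R3 + (3/5)·R1: [0, 2/5, 3/5, 1, 1/5]
R4 ← R4 − (1/5)·R1: [0, 26/5, 39/5, 13, 13/5]
R3 ← R3 + (1/3)·R2: [0, 0, 0, 0, 0]
R4 ← R4 + (13/3)·R2: [0, 0, 0, 0, 0]
Echelon form has 2 nonzero rows, so rank(B) = 2.
The rank gives the maximum number of linearly independent columns: 2.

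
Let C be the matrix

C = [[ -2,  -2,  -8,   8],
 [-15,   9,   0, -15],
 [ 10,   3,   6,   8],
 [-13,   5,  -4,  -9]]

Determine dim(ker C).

Row reduce to echelon form.
R2 ← R2 − (15/2)·R1: [0, 24, 60, -75]
R3 ← R3 + (5)·R1: [0, -7, -34, 48]
R4 ← R4 − (13/2)·R1: [0, 18, 48, -61]
R3 ← R3 + (7/24)·R2: [0, 0, -33/2, 209/8]
R4 ← R4 − (3/4)·R2: [0, 0, 3, -19/4]
R4 ← R4 + (2/11)·R3: [0, 0, 0, 0]
3 nonzero rows, so rank(C) = 3.
C has 4 columns; by rank–nullity, nullity = 4 − 3 = 1.

1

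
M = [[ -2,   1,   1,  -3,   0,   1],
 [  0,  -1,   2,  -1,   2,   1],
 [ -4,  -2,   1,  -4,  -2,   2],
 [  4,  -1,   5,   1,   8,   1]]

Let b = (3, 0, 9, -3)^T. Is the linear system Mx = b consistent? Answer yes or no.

no

Row reduce the augmented matrix [M | b].
R3 ← R3 − (2)·R1: [0, -4, -1, 2, -2, 0, 3]
R4 ← R4 + (2)·R1: [0, 1, 7, -5, 8, 3, 3]
R3 ← R3 − (4)·R2: [0, 0, -9, 6, -10, -4, 3]
R4 ← R4 + R2: [0, 0, 9, -6, 10, 4, 3]
R4 ← R4 + R3: [0, 0, 0, 0, 0, 0, 6]
The echelon form has 4 nonzero rows; the last pivot sits in the augmented column, so rank(M) = 3 but rank([M|b]) = 4.
Since the ranks differ, the system is inconsistent.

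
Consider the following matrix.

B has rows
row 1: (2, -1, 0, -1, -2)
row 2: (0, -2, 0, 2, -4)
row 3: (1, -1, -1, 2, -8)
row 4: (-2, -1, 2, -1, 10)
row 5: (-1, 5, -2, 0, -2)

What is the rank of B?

Row reduce to echelon form.
R3 ← R3 − (1/2)·R1: [0, -1/2, -1, 5/2, -7]
R4 ← R4 + R1: [0, -2, 2, -2, 8]
R5 ← R5 + (1/2)·R1: [0, 9/2, -2, -1/2, -3]
R3 ← R3 − (1/4)·R2: [0, 0, -1, 2, -6]
R4 ← R4 − R2: [0, 0, 2, -4, 12]
R5 ← R5 + (9/4)·R2: [0, 0, -2, 4, -12]
R4 ← R4 + (2)·R3: [0, 0, 0, 0, 0]
R5 ← R5 − (2)·R3: [0, 0, 0, 0, 0]
Echelon form has 3 nonzero rows, so rank(B) = 3.

3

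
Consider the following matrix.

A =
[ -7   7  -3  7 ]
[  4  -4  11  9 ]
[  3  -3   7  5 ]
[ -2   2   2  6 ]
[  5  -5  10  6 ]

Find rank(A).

Row reduce to echelon form.
R2 ← R2 + (4/7)·R1: [0, 0, 65/7, 13]
R3 ← R3 + (3/7)·R1: [0, 0, 40/7, 8]
R4 ← R4 − (2/7)·R1: [0, 0, 20/7, 4]
R5 ← R5 + (5/7)·R1: [0, 0, 55/7, 11]
R3 ← R3 − (8/13)·R2: [0, 0, 0, 0]
R4 ← R4 − (4/13)·R2: [0, 0, 0, 0]
R5 ← R5 − (11/13)·R2: [0, 0, 0, 0]
Echelon form has 2 nonzero rows, so rank(A) = 2.

2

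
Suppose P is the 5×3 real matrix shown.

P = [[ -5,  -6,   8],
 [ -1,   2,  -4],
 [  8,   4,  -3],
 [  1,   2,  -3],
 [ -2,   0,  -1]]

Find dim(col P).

2

Row reduce to echelon form.
R2 ← R2 − (1/5)·R1: [0, 16/5, -28/5]
R3 ← R3 + (8/5)·R1: [0, -28/5, 49/5]
R4 ← R4 + (1/5)·R1: [0, 4/5, -7/5]
R5 ← R5 − (2/5)·R1: [0, 12/5, -21/5]
R3 ← R3 + (7/4)·R2: [0, 0, 0]
R4 ← R4 − (1/4)·R2: [0, 0, 0]
R5 ← R5 − (3/4)·R2: [0, 0, 0]
Echelon form has 2 nonzero rows, so rank(P) = 2.
The column space has dimension equal to the rank: 2.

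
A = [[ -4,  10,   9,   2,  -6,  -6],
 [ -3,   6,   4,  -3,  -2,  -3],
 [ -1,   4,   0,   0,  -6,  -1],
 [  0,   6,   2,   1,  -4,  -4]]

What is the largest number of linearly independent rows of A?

4

Row reduce to echelon form.
R2 ← R2 − (3/4)·R1: [0, -3/2, -11/4, -9/2, 5/2, 3/2]
R3 ← R3 − (1/4)·R1: [0, 3/2, -9/4, -1/2, -9/2, 1/2]
R3 ← R3 + R2: [0, 0, -5, -5, -2, 2]
R4 ← R4 + (4)·R2: [0, 0, -9, -17, 6, 2]
R4 ← R4 − (9/5)·R3: [0, 0, 0, -8, 48/5, -8/5]
Echelon form has 4 nonzero rows, so rank(A) = 4.
The rank gives the maximum number of linearly independent rows: 4.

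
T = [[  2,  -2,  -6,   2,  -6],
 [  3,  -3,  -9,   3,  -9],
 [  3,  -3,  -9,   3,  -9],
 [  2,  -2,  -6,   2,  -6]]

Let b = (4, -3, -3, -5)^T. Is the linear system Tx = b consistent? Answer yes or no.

Row reduce the augmented matrix [T | b].
R2 ← R2 − (3/2)·R1: [0, 0, 0, 0, 0, -9]
R3 ← R3 − (3/2)·R1: [0, 0, 0, 0, 0, -9]
R4 ← R4 − R1: [0, 0, 0, 0, 0, -9]
R3 ← R3 − R2: [0, 0, 0, 0, 0, 0]
R4 ← R4 − R2: [0, 0, 0, 0, 0, 0]
The echelon form has 2 nonzero rows; the last pivot sits in the augmented column, so rank(T) = 1 but rank([T|b]) = 2.
Since the ranks differ, the system is inconsistent.

no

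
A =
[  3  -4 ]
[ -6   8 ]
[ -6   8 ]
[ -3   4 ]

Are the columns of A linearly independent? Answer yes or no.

no

Row reduce A to echelon form.
R2 ← R2 + (2)·R1: [0, 0]
R3 ← R3 + (2)·R1: [0, 0]
R4 ← R4 + R1: [0, 0]
1 pivot among 2 columns.
Only 1 < 2 pivot columns, so the columns are linearly dependent.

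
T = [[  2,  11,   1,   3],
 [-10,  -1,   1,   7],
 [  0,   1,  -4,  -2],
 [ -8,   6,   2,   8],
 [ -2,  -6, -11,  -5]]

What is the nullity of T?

0

Row reduce to echelon form.
R2 ← R2 + (5)·R1: [0, 54, 6, 22]
R4 ← R4 + (4)·R1: [0, 50, 6, 20]
R5 ← R5 + R1: [0, 5, -10, -2]
R3 ← R3 − (1/54)·R2: [0, 0, -37/9, -65/27]
R4 ← R4 − (25/27)·R2: [0, 0, 4/9, -10/27]
R5 ← R5 − (5/54)·R2: [0, 0, -95/9, -109/27]
R4 ← R4 + (4/37)·R3: [0, 0, 0, -70/111]
R5 ← R5 − (95/37)·R3: [0, 0, 0, 238/111]
R5 ← R5 + (17/5)·R4: [0, 0, 0, 0]
4 nonzero rows, so rank(T) = 4.
T has 4 columns; by rank–nullity, nullity = 4 − 4 = 0.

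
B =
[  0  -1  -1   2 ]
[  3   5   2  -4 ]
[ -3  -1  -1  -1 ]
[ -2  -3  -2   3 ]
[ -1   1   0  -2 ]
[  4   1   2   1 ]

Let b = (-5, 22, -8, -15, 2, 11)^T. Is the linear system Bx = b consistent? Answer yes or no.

yes

Row reduce the augmented matrix [B | b].
Swap R1 ↔ R2
R3 ← R3 + R1: [0, 4, 1, -5, 14]
R4 ← R4 + (2/3)·R1: [0, 1/3, -2/3, 1/3, -1/3]
R5 ← R5 + (1/3)·R1: [0, 8/3, 2/3, -10/3, 28/3]
R6 ← R6 − (4/3)·R1: [0, -17/3, -2/3, 19/3, -55/3]
R3 ← R3 + (4)·R2: [0, 0, -3, 3, -6]
R4 ← R4 + (1/3)·R2: [0, 0, -1, 1, -2]
R5 ← R5 + (8/3)·R2: [0, 0, -2, 2, -4]
R6 ← R6 − (17/3)·R2: [0, 0, 5, -5, 10]
R4 ← R4 − (1/3)·R3: [0, 0, 0, 0, 0]
R5 ← R5 − (2/3)·R3: [0, 0, 0, 0, 0]
R6 ← R6 + (5/3)·R3: [0, 0, 0, 0, 0]
The echelon form has 3 nonzero rows, and every pivot lies in the first 4 columns, so rank(B) = rank([B|b]) = 3.
The system is consistent.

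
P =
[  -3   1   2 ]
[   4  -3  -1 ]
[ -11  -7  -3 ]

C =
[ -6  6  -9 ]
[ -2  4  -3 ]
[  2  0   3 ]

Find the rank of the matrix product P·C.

First compute PC:
[[ 20, -14,  30],
 [-20,  12, -30],
 [ 74, -94, 111]]
Now row reduce the product.
R2 ← R2 + R1: [0, -2, 0]
R3 ← R3 − (37/10)·R1: [0, -211/5, 0]
R3 ← R3 − (211/10)·R2: [0, 0, 0]
2 nonzero rows, so rank(PC) = 2.

2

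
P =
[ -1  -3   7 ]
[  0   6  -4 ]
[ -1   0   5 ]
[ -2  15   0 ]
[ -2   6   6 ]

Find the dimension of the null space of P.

1

Row reduce to echelon form.
R3 ← R3 − R1: [0, 3, -2]
R4 ← R4 − (2)·R1: [0, 21, -14]
R5 ← R5 − (2)·R1: [0, 12, -8]
R3 ← R3 − (1/2)·R2: [0, 0, 0]
R4 ← R4 − (7/2)·R2: [0, 0, 0]
R5 ← R5 − (2)·R2: [0, 0, 0]
2 nonzero rows, so rank(P) = 2.
P has 3 columns; by rank–nullity, nullity = 3 − 2 = 1.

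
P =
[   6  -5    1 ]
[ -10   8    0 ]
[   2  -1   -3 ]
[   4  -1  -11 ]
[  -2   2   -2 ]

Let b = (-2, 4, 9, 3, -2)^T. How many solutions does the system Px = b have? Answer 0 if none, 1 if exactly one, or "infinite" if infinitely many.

0

Row reduce the augmented matrix [P | b].
R2 ← R2 + (5/3)·R1: [0, -1/3, 5/3, 2/3]
R3 ← R3 − (1/3)·R1: [0, 2/3, -10/3, 29/3]
R4 ← R4 − (2/3)·R1: [0, 7/3, -35/3, 13/3]
R5 ← R5 + (1/3)·R1: [0, 1/3, -5/3, -8/3]
R3 ← R3 + (2)·R2: [0, 0, 0, 11]
R4 ← R4 + (7)·R2: [0, 0, 0, 9]
R5 ← R5 + R2: [0, 0, 0, -2]
R4 ← R4 − (9/11)·R3: [0, 0, 0, 0]
R5 ← R5 + (2/11)·R3: [0, 0, 0, 0]
The echelon form has 3 nonzero rows; the last pivot sits in the augmented column, so rank(P) = 2 but rank([P|b]) = 3.
Since the ranks differ, the system is inconsistent.
It has no solutions.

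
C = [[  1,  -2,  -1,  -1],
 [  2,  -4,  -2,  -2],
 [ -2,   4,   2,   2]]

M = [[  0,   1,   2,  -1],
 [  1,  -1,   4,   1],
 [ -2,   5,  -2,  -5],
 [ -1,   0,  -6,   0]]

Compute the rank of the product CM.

1

First compute CM:
[[  1,  -2,   2,   2],
 [  2,  -4,   4,   4],
 [ -2,   4,  -4,  -4]]
Now row reduce the product.
R2 ← R2 − (2)·R1: [0, 0, 0, 0]
R3 ← R3 + (2)·R1: [0, 0, 0, 0]
1 nonzero row, so rank(CM) = 1.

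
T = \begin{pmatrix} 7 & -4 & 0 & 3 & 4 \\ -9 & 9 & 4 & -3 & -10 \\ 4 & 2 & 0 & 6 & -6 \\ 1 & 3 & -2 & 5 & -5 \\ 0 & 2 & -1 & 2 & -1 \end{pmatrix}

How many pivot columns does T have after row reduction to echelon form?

Row reduce to echelon form.
R2 ← R2 + (9/7)·R1: [0, 27/7, 4, 6/7, -34/7]
R3 ← R3 − (4/7)·R1: [0, 30/7, 0, 30/7, -58/7]
R4 ← R4 − (1/7)·R1: [0, 25/7, -2, 32/7, -39/7]
R3 ← R3 − (10/9)·R2: [0, 0, -40/9, 10/3, -26/9]
R4 ← R4 − (25/27)·R2: [0, 0, -154/27, 34/9, -29/27]
R5 ← R5 − (14/27)·R2: [0, 0, -83/27, 14/9, 41/27]
R4 ← R4 − (77/60)·R3: [0, 0, 0, -1/2, 79/30]
R5 ← R5 − (83/120)·R3: [0, 0, 0, -3/4, 211/60]
R5 ← R5 − (3/2)·R4: [0, 0, 0, 0, -13/30]
Echelon form has 5 nonzero rows, so rank(T) = 5.
Each nonzero row contributes one pivot column: 5 pivot columns.

5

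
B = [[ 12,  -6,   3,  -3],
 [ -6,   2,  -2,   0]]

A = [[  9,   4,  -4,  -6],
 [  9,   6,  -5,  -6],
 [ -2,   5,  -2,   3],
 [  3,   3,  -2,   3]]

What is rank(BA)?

2

First compute BA:
[[ 39,  18, -18, -36],
 [-32, -22,  18,  18]]
Now row reduce the product.
R2 ← R2 + (32/39)·R1: [0, -94/13, 42/13, -150/13]
2 nonzero rows, so rank(BA) = 2.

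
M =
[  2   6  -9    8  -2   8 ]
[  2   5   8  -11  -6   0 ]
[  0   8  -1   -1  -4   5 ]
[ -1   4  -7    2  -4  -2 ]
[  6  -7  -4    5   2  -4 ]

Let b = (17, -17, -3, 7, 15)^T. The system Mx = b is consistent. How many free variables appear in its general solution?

Row reduce the augmented matrix [M | b].
R2 ← R2 − R1: [0, -1, 17, -19, -4, -8, -34]
R4 ← R4 + (1/2)·R1: [0, 7, -23/2, 6, -5, 2, 31/2]
R5 ← R5 − (3)·R1: [0, -25, 23, -19, 8, -28, -36]
R3 ← R3 + (8)·R2: [0, 0, 135, -153, -36, -59, -275]
R4 ← R4 + (7)·R2: [0, 0, 215/2, -127, -33, -54, -445/2]
R5 ← R5 − (25)·R2: [0, 0, -402, 456, 108, 172, 814]
R4 ← R4 − (43/54)·R3: [0, 0, 0, -31/6, -13/3, -379/54, -95/27]
R5 ← R5 + (134/45)·R3: [0, 0, 0, 2/5, 4/5, -166/45, -44/9]
R5 ← R5 + (12/155)·R4: [0, 0, 0, 0, 72/155, -656/155, -160/31]
The echelon form has 5 nonzero rows, and every pivot lies in the first 6 columns, so rank(M) = rank([M|b]) = 5.
The system is consistent.
Free variables = (unknowns) − (rank) = 6 − 5 = 1.

1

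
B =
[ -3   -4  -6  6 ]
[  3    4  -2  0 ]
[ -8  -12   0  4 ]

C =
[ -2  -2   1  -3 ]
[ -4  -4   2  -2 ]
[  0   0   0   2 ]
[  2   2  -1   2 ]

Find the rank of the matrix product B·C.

First compute BC:
[[ 34,  34, -17,  17],
 [-22, -22,  11, -21],
 [ 72,  72, -36,  56]]
Now row reduce the product.
R2 ← R2 + (11/17)·R1: [0, 0, 0, -10]
R3 ← R3 − (36/17)·R1: [0, 0, 0, 20]
R3 ← R3 + (2)·R2: [0, 0, 0, 0]
2 nonzero rows, so rank(BC) = 2.

2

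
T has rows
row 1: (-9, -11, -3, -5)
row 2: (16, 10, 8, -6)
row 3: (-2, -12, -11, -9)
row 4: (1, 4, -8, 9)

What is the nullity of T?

Row reduce to echelon form.
R2 ← R2 + (16/9)·R1: [0, -86/9, 8/3, -134/9]
R3 ← R3 − (2/9)·R1: [0, -86/9, -31/3, -71/9]
R4 ← R4 + (1/9)·R1: [0, 25/9, -25/3, 76/9]
R3 ← R3 − R2: [0, 0, -13, 7]
R4 ← R4 + (25/86)·R2: [0, 0, -325/43, 177/43]
R4 ← R4 − (25/43)·R3: [0, 0, 0, 2/43]
4 nonzero rows, so rank(T) = 4.
T has 4 columns; by rank–nullity, nullity = 4 − 4 = 0.

0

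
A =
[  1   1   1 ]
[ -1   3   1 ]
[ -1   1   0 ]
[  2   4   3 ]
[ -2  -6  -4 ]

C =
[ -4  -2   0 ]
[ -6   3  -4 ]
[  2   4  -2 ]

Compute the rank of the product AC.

2

First compute AC:
[[ -8,   5,  -6],
 [-12,  15, -14],
 [ -2,   5,  -4],
 [-26,  20, -22],
 [ 36, -30,  32]]
Now row reduce the product.
R2 ← R2 − (3/2)·R1: [0, 15/2, -5]
R3 ← R3 − (1/4)·R1: [0, 15/4, -5/2]
R4 ← R4 − (13/4)·R1: [0, 15/4, -5/2]
R5 ← R5 + (9/2)·R1: [0, -15/2, 5]
R3 ← R3 − (1/2)·R2: [0, 0, 0]
R4 ← R4 − (1/2)·R2: [0, 0, 0]
R5 ← R5 + R2: [0, 0, 0]
2 nonzero rows, so rank(AC) = 2.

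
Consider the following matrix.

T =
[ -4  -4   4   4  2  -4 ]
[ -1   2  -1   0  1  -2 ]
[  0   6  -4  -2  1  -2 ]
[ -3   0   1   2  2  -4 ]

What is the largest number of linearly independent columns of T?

Row reduce to echelon form.
R2 ← R2 − (1/4)·R1: [0, 3, -2, -1, 1/2, -1]
R4 ← R4 − (3/4)·R1: [0, 3, -2, -1, 1/2, -1]
R3 ← R3 − (2)·R2: [0, 0, 0, 0, 0, 0]
R4 ← R4 − R2: [0, 0, 0, 0, 0, 0]
Echelon form has 2 nonzero rows, so rank(T) = 2.
The rank gives the maximum number of linearly independent columns: 2.

2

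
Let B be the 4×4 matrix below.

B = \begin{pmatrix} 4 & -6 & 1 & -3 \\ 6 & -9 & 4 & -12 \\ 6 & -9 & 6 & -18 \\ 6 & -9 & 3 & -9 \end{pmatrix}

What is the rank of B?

2

Row reduce to echelon form.
R2 ← R2 − (3/2)·R1: [0, 0, 5/2, -15/2]
R3 ← R3 − (3/2)·R1: [0, 0, 9/2, -27/2]
R4 ← R4 − (3/2)·R1: [0, 0, 3/2, -9/2]
R3 ← R3 − (9/5)·R2: [0, 0, 0, 0]
R4 ← R4 − (3/5)·R2: [0, 0, 0, 0]
Echelon form has 2 nonzero rows, so rank(B) = 2.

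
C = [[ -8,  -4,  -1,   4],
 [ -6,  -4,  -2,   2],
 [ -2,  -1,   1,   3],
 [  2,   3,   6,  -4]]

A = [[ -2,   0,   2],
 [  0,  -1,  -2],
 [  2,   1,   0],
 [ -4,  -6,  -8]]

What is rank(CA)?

First compute CA:
[[ -2, -21, -40],
 [  0, -10, -20],
 [ -6, -16, -26],
 [ 24,  27,  30]]
Now row reduce the product.
R3 ← R3 − (3)·R1: [0, 47, 94]
R4 ← R4 + (12)·R1: [0, -225, -450]
R3 ← R3 + (47/10)·R2: [0, 0, 0]
R4 ← R4 − (45/2)·R2: [0, 0, 0]
2 nonzero rows, so rank(CA) = 2.

2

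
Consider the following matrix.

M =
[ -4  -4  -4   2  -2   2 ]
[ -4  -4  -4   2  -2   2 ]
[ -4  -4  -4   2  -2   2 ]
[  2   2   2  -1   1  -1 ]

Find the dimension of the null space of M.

Row reduce to echelon form.
R2 ← R2 − R1: [0, 0, 0, 0, 0, 0]
R3 ← R3 − R1: [0, 0, 0, 0, 0, 0]
R4 ← R4 + (1/2)·R1: [0, 0, 0, 0, 0, 0]
1 nonzero row, so rank(M) = 1.
M has 6 columns; by rank–nullity, nullity = 6 − 1 = 5.

5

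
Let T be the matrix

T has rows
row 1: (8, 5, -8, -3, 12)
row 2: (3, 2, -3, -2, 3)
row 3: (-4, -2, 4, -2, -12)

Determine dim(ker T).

Row reduce to echelon form.
R2 ← R2 − (3/8)·R1: [0, 1/8, 0, -7/8, -3/2]
R3 ← R3 + (1/2)·R1: [0, 1/2, 0, -7/2, -6]
R3 ← R3 − (4)·R2: [0, 0, 0, 0, 0]
2 nonzero rows, so rank(T) = 2.
T has 5 columns; by rank–nullity, nullity = 5 − 2 = 3.

3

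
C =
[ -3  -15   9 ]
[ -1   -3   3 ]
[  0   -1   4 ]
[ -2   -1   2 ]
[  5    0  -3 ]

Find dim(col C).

Row reduce to echelon form.
R2 ← R2 − (1/3)·R1: [0, 2, 0]
R4 ← R4 − (2/3)·R1: [0, 9, -4]
R5 ← R5 + (5/3)·R1: [0, -25, 12]
R3 ← R3 + (1/2)·R2: [0, 0, 4]
R4 ← R4 − (9/2)·R2: [0, 0, -4]
R5 ← R5 + (25/2)·R2: [0, 0, 12]
R4 ← R4 + R3: [0, 0, 0]
R5 ← R5 − (3)·R3: [0, 0, 0]
Echelon form has 3 nonzero rows, so rank(C) = 3.
The column space has dimension equal to the rank: 3.

3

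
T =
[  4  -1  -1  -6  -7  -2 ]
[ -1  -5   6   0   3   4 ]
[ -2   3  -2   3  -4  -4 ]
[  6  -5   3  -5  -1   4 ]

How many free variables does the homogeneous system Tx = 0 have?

Row reduce to echelon form.
R2 ← R2 + (1/4)·R1: [0, -21/4, 23/4, -3/2, 5/4, 7/2]
R3 ← R3 + (1/2)·R1: [0, 5/2, -5/2, 0, -15/2, -5]
R4 ← R4 − (3/2)·R1: [0, -7/2, 9/2, 4, 19/2, 7]
R3 ← R3 + (10/21)·R2: [0, 0, 5/21, -5/7, -145/21, -10/3]
R4 ← R4 − (2/3)·R2: [0, 0, 2/3, 5, 26/3, 14/3]
R4 ← R4 − (14/5)·R3: [0, 0, 0, 7, 28, 14]
4 nonzero rows, so rank(T) = 4.
T has 6 columns; by rank–nullity, nullity = 6 − 4 = 2.

2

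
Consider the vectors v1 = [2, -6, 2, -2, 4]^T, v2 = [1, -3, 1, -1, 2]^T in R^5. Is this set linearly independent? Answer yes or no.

no

Form the matrix with these vectors as rows and row reduce.
R2 ← R2 − (1/2)·R1: [0, 0, 0, 0, 0]
1 nonzero row, so the 2 vectors span a space of dimension 1.
Since 1 < 2, the vectors are linearly dependent.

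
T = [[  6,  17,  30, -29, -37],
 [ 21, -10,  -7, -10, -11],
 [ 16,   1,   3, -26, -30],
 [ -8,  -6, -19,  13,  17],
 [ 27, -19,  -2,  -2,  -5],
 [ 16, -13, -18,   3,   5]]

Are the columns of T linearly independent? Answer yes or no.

yes

Row reduce T to echelon form.
R2 ← R2 − (7/2)·R1: [0, -139/2, -112, 183/2, 237/2]
R3 ← R3 − (8/3)·R1: [0, -133/3, -77, 154/3, 206/3]
R4 ← R4 + (4/3)·R1: [0, 50/3, 21, -77/3, -97/3]
R5 ← R5 − (9/2)·R1: [0, -191/2, -137, 257/2, 323/2]
R6 ← R6 − (8/3)·R1: [0, -175/3, -98, 241/3, 311/3]
R3 ← R3 − (266/417)·R2: [0, 0, -2317/417, -2933/417, -2887/417]
R4 ← R4 + (100/417)·R2: [0, 0, -2443/417, -1553/417, -1633/417]
R5 ← R5 − (191/139)·R2: [0, 0, 2349/139, 385/139, -185/139]
R6 ← R6 − (350/417)·R2: [0, 0, -1666/417, 1474/417, 1754/417]
R4 ← R4 − (349/331)·R3: [0, 0, 0, 1222/331, 1120/331]
R5 ← R5 + (7047/2317)·R3: [0, 0, 0, -6164/331, -51872/2317]
R6 ← R6 − (238/331)·R3: [0, 0, 0, 2844/331, 3040/331]
R5 ← R5 + (3082/611)·R4: [0, 0, 0, 0, -22752/4277]
R6 ← R6 − (1422/611)·R4: [0, 0, 0, 0, 800/611]
R6 ← R6 + (175/711)·R5: [0, 0, 0, 0, 0]
5 pivots among 5 columns.
Every column is a pivot column, so the columns are linearly independent.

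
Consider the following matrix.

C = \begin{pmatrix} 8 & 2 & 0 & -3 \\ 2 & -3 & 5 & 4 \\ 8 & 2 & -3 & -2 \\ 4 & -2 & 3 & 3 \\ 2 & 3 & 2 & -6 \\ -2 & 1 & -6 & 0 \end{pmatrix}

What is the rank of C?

Row reduce to echelon form.
R2 ← R2 − (1/4)·R1: [0, -7/2, 5, 19/4]
R3 ← R3 − R1: [0, 0, -3, 1]
R4 ← R4 − (1/2)·R1: [0, -3, 3, 9/2]
R5 ← R5 − (1/4)·R1: [0, 5/2, 2, -21/4]
R6 ← R6 + (1/4)·R1: [0, 3/2, -6, -3/4]
R4 ← R4 − (6/7)·R2: [0, 0, -9/7, 3/7]
R5 ← R5 + (5/7)·R2: [0, 0, 39/7, -13/7]
R6 ← R6 + (3/7)·R2: [0, 0, -27/7, 9/7]
R4 ← R4 − (3/7)·R3: [0, 0, 0, 0]
R5 ← R5 + (13/7)·R3: [0, 0, 0, 0]
R6 ← R6 − (9/7)·R3: [0, 0, 0, 0]
Echelon form has 3 nonzero rows, so rank(C) = 3.

3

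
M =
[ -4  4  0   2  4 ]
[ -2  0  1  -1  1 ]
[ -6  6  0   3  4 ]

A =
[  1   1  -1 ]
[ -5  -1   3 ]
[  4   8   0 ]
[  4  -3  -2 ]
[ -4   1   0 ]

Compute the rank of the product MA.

3

First compute MA:
[[-32, -10,  12],
 [ -6,  10,   4],
 [-40, -17,  18]]
Now row reduce the product.
R2 ← R2 − (3/16)·R1: [0, 95/8, 7/4]
R3 ← R3 − (5/4)·R1: [0, -9/2, 3]
R3 ← R3 + (36/95)·R2: [0, 0, 348/95]
3 nonzero rows, so rank(MA) = 3.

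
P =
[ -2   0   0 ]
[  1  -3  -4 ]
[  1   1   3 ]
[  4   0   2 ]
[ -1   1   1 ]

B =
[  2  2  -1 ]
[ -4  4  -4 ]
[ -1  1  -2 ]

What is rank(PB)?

First compute PB:
[[ -4,  -4,   2],
 [ 18, -14,  19],
 [ -5,   9, -11],
 [  6,  10,  -8],
 [ -7,   3,  -5]]
Now row reduce the product.
R2 ← R2 + (9/2)·R1: [0, -32, 28]
R3 ← R3 − (5/4)·R1: [0, 14, -27/2]
R4 ← R4 + (3/2)·R1: [0, 4, -5]
R5 ← R5 − (7/4)·R1: [0, 10, -17/2]
R3 ← R3 + (7/16)·R2: [0, 0, -5/4]
R4 ← R4 + (1/8)·R2: [0, 0, -3/2]
R5 ← R5 + (5/16)·R2: [0, 0, 1/4]
R4 ← R4 − (6/5)·R3: [0, 0, 0]
R5 ← R5 + (1/5)·R3: [0, 0, 0]
3 nonzero rows, so rank(PB) = 3.

3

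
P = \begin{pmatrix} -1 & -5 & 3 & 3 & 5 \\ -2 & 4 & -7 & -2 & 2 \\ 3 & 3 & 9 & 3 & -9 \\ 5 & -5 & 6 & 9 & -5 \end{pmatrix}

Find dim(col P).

Row reduce to echelon form.
R2 ← R2 − (2)·R1: [0, 14, -13, -8, -8]
R3 ← R3 + (3)·R1: [0, -12, 18, 12, 6]
R4 ← R4 + (5)·R1: [0, -30, 21, 24, 20]
R3 ← R3 + (6/7)·R2: [0, 0, 48/7, 36/7, -6/7]
R4 ← R4 + (15/7)·R2: [0, 0, -48/7, 48/7, 20/7]
R4 ← R4 + R3: [0, 0, 0, 12, 2]
Echelon form has 4 nonzero rows, so rank(P) = 4.
The column space has dimension equal to the rank: 4.

4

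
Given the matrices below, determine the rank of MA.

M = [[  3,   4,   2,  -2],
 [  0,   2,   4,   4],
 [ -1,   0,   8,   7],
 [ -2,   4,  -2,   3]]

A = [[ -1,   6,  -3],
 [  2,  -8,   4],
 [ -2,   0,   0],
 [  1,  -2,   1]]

First compute MA:
[[ -1, -10,   5],
 [  0, -24,  12],
 [ -8, -20,  10],
 [ 17, -50,  25]]
Now row reduce the product.
R3 ← R3 − (8)·R1: [0, 60, -30]
R4 ← R4 + (17)·R1: [0, -220, 110]
R3 ← R3 + (5/2)·R2: [0, 0, 0]
R4 ← R4 − (55/6)·R2: [0, 0, 0]
2 nonzero rows, so rank(MA) = 2.

2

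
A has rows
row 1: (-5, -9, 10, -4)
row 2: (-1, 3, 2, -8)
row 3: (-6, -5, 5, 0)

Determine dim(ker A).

Row reduce to echelon form.
R2 ← R2 − (1/5)·R1: [0, 24/5, 0, -36/5]
R3 ← R3 − (6/5)·R1: [0, 29/5, -7, 24/5]
R3 ← R3 − (29/24)·R2: [0, 0, -7, 27/2]
3 nonzero rows, so rank(A) = 3.
A has 4 columns; by rank–nullity, nullity = 4 − 3 = 1.

1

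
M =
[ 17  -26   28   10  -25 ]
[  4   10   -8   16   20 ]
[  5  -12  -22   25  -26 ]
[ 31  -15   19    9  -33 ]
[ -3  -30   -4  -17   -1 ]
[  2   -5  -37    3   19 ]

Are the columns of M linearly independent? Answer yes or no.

Row reduce M to echelon form.
R2 ← R2 − (4/17)·R1: [0, 274/17, -248/17, 232/17, 440/17]
R3 ← R3 − (5/17)·R1: [0, -74/17, -514/17, 375/17, -317/17]
R4 ← R4 − (31/17)·R1: [0, 551/17, -545/17, -157/17, 214/17]
R5 ← R5 + (3/17)·R1: [0, -588/17, 16/17, -259/17, -92/17]
R6 ← R6 − (2/17)·R1: [0, -33/17, -685/17, 31/17, 373/17]
R3 ← R3 + (37/137)·R2: [0, 0, -4682/137, 3527/137, -1597/137]
R4 ← R4 − (551/274)·R2: [0, 0, -373/137, -5025/137, -5406/137]
R5 ← R5 + (294/137)·R2: [0, 0, -4160/137, 1925/137, 6868/137]
R6 ← R6 + (33/274)·R2: [0, 0, -5761/137, 475/137, 3433/137]
R4 ← R4 − (373/4682)·R3: [0, 0, 0, -181333/4682, -180403/4682]
R5 ← R5 − (2080/2341)·R3: [0, 0, 0, -20655/2341, 141604/2341]
R6 ← R6 − (5761/4682)·R3: [0, 0, 0, -132081/4682, 184479/4682]
R5 ← R5 − (41310/181333)·R4: [0, 0, 0, 0, 12560317/181333]
R6 ← R6 − (132081/181333)·R4: [0, 0, 0, 0, 12234075/181333]
R6 ← R6 − (75/77)·R5: [0, 0, 0, 0, 0]
5 pivots among 5 columns.
Every column is a pivot column, so the columns are linearly independent.

yes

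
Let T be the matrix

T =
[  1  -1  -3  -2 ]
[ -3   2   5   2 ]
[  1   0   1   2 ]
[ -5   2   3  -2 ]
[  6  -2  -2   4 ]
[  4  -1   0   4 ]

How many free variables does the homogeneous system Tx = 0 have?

Row reduce to echelon form.
R2 ← R2 + (3)·R1: [0, -1, -4, -4]
R3 ← R3 − R1: [0, 1, 4, 4]
R4 ← R4 + (5)·R1: [0, -3, -12, -12]
R5 ← R5 − (6)·R1: [0, 4, 16, 16]
R6 ← R6 − (4)·R1: [0, 3, 12, 12]
R3 ← R3 + R2: [0, 0, 0, 0]
R4 ← R4 − (3)·R2: [0, 0, 0, 0]
R5 ← R5 + (4)·R2: [0, 0, 0, 0]
R6 ← R6 + (3)·R2: [0, 0, 0, 0]
2 nonzero rows, so rank(T) = 2.
T has 4 columns; by rank–nullity, nullity = 4 − 2 = 2.

2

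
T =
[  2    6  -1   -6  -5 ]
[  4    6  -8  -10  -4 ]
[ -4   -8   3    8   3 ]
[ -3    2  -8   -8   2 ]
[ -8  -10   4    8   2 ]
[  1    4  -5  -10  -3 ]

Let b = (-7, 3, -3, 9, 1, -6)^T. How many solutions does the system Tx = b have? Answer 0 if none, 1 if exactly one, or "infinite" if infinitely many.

0

Row reduce the augmented matrix [T | b].
R2 ← R2 − (2)·R1: [0, -6, -6, 2, 6, 17]
R3 ← R3 + (2)·R1: [0, 4, 1, -4, -7, -17]
R4 ← R4 + (3/2)·R1: [0, 11, -19/2, -17, -11/2, -3/2]
R5 ← R5 + (4)·R1: [0, 14, 0, -16, -18, -27]
R6 ← R6 − (1/2)·R1: [0, 1, -9/2, -7, -1/2, -5/2]
R3 ← R3 + (2/3)·R2: [0, 0, -3, -8/3, -3, -17/3]
R4 ← R4 + (11/6)·R2: [0, 0, -41/2, -40/3, 11/2, 89/3]
R5 ← R5 + (7/3)·R2: [0, 0, -14, -34/3, -4, 38/3]
R6 ← R6 + (1/6)·R2: [0, 0, -11/2, -20/3, 1/2, 1/3]
R4 ← R4 − (41/6)·R3: [0, 0, 0, 44/9, 26, 1231/18]
R5 ← R5 − (14/3)·R3: [0, 0, 0, 10/9, 10, 352/9]
R6 ← R6 − (11/6)·R3: [0, 0, 0, -16/9, 6, 193/18]
R5 ← R5 − (5/22)·R4: [0, 0, 0, 0, 45/11, 1037/44]
R6 ← R6 + (4/11)·R4: [0, 0, 0, 0, 170/11, 783/22]
R6 ← R6 − (34/9)·R5: [0, 0, 0, 0, 0, -481/9]
The echelon form has 6 nonzero rows; the last pivot sits in the augmented column, so rank(T) = 5 but rank([T|b]) = 6.
Since the ranks differ, the system is inconsistent.
It has no solutions.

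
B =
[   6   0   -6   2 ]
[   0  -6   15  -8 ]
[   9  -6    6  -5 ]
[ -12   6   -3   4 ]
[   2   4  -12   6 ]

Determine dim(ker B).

2

Row reduce to echelon form.
R3 ← R3 − (3/2)·R1: [0, -6, 15, -8]
R4 ← R4 + (2)·R1: [0, 6, -15, 8]
R5 ← R5 − (1/3)·R1: [0, 4, -10, 16/3]
R3 ← R3 − R2: [0, 0, 0, 0]
R4 ← R4 + R2: [0, 0, 0, 0]
R5 ← R5 + (2/3)·R2: [0, 0, 0, 0]
2 nonzero rows, so rank(B) = 2.
B has 4 columns; by rank–nullity, nullity = 4 − 2 = 2.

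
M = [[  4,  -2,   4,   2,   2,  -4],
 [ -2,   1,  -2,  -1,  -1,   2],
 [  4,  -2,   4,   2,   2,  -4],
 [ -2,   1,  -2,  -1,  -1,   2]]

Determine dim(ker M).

Row reduce to echelon form.
R2 ← R2 + (1/2)·R1: [0, 0, 0, 0, 0, 0]
R3 ← R3 − R1: [0, 0, 0, 0, 0, 0]
R4 ← R4 + (1/2)·R1: [0, 0, 0, 0, 0, 0]
1 nonzero row, so rank(M) = 1.
M has 6 columns; by rank–nullity, nullity = 6 − 1 = 5.

5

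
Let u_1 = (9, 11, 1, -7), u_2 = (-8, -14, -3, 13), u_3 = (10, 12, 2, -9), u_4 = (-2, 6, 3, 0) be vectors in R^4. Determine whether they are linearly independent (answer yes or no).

Form the matrix with these vectors as rows and row reduce.
R2 ← R2 + (8/9)·R1: [0, -38/9, -19/9, 61/9]
R3 ← R3 − (10/9)·R1: [0, -2/9, 8/9, -11/9]
R4 ← R4 + (2/9)·R1: [0, 76/9, 29/9, -14/9]
R3 ← R3 − (1/19)·R2: [0, 0, 1, -30/19]
R4 ← R4 + (2)·R2: [0, 0, -1, 12]
R4 ← R4 + R3: [0, 0, 0, 198/19]
4 nonzero rows, so the 4 vectors span a space of dimension 4.
Since 4 = 4, the vectors are linearly independent.

yes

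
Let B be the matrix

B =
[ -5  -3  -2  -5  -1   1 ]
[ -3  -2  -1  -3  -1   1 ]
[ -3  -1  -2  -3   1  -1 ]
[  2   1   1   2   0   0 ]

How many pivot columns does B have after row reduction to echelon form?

Row reduce to echelon form.
R2 ← R2 − (3/5)·R1: [0, -1/5, 1/5, 0, -2/5, 2/5]
R3 ← R3 − (3/5)·R1: [0, 4/5, -4/5, 0, 8/5, -8/5]
R4 ← R4 + (2/5)·R1: [0, -1/5, 1/5, 0, -2/5, 2/5]
R3 ← R3 + (4)·R2: [0, 0, 0, 0, 0, 0]
R4 ← R4 − R2: [0, 0, 0, 0, 0, 0]
Echelon form has 2 nonzero rows, so rank(B) = 2.
Each nonzero row contributes one pivot column: 2 pivot columns.

2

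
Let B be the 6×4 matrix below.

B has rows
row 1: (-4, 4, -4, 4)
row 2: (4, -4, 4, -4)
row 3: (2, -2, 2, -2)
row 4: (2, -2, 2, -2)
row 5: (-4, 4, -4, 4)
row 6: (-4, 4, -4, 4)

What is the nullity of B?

3

Row reduce to echelon form.
R2 ← R2 + R1: [0, 0, 0, 0]
R3 ← R3 + (1/2)·R1: [0, 0, 0, 0]
R4 ← R4 + (1/2)·R1: [0, 0, 0, 0]
R5 ← R5 − R1: [0, 0, 0, 0]
R6 ← R6 − R1: [0, 0, 0, 0]
1 nonzero row, so rank(B) = 1.
B has 4 columns; by rank–nullity, nullity = 4 − 1 = 3.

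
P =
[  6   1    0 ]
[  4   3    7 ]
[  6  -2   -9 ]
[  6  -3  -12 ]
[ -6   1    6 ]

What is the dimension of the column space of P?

2

Row reduce to echelon form.
R2 ← R2 − (2/3)·R1: [0, 7/3, 7]
R3 ← R3 − R1: [0, -3, -9]
R4 ← R4 − R1: [0, -4, -12]
R5 ← R5 + R1: [0, 2, 6]
R3 ← R3 + (9/7)·R2: [0, 0, 0]
R4 ← R4 + (12/7)·R2: [0, 0, 0]
R5 ← R5 − (6/7)·R2: [0, 0, 0]
Echelon form has 2 nonzero rows, so rank(P) = 2.
The column space has dimension equal to the rank: 2.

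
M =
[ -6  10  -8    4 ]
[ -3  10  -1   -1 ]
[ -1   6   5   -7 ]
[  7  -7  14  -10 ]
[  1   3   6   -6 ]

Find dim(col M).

Row reduce to echelon form.
R2 ← R2 − (1/2)·R1: [0, 5, 3, -3]
R3 ← R3 − (1/6)·R1: [0, 13/3, 19/3, -23/3]
R4 ← R4 + (7/6)·R1: [0, 14/3, 14/3, -16/3]
R5 ← R5 + (1/6)·R1: [0, 14/3, 14/3, -16/3]
R3 ← R3 − (13/15)·R2: [0, 0, 56/15, -76/15]
R4 ← R4 − (14/15)·R2: [0, 0, 28/15, -38/15]
R5 ← R5 − (14/15)·R2: [0, 0, 28/15, -38/15]
R4 ← R4 − (1/2)·R3: [0, 0, 0, 0]
R5 ← R5 − (1/2)·R3: [0, 0, 0, 0]
Echelon form has 3 nonzero rows, so rank(M) = 3.
The column space has dimension equal to the rank: 3.

3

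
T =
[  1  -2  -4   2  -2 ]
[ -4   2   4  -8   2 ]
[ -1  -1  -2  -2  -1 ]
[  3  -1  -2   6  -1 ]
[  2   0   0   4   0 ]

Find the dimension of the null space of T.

3

Row reduce to echelon form.
R2 ← R2 + (4)·R1: [0, -6, -12, 0, -6]
R3 ← R3 + R1: [0, -3, -6, 0, -3]
R4 ← R4 − (3)·R1: [0, 5, 10, 0, 5]
R5 ← R5 − (2)·R1: [0, 4, 8, 0, 4]
R3 ← R3 − (1/2)·R2: [0, 0, 0, 0, 0]
R4 ← R4 + (5/6)·R2: [0, 0, 0, 0, 0]
R5 ← R5 + (2/3)·R2: [0, 0, 0, 0, 0]
2 nonzero rows, so rank(T) = 2.
T has 5 columns; by rank–nullity, nullity = 5 − 2 = 3.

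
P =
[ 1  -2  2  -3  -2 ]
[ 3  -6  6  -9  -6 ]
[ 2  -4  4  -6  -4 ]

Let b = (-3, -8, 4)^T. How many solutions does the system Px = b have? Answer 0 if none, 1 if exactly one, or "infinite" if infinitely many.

Row reduce the augmented matrix [P | b].
R2 ← R2 − (3)·R1: [0, 0, 0, 0, 0, 1]
R3 ← R3 − (2)·R1: [0, 0, 0, 0, 0, 10]
R3 ← R3 − (10)·R2: [0, 0, 0, 0, 0, 0]
The echelon form has 2 nonzero rows; the last pivot sits in the augmented column, so rank(P) = 1 but rank([P|b]) = 2.
Since the ranks differ, the system is inconsistent.
It has no solutions.

0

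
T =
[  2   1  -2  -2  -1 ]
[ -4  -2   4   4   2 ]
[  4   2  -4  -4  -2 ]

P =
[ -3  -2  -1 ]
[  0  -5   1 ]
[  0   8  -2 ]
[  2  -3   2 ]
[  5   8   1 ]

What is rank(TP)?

First compute TP:
[[-15, -27,  -2],
 [ 30,  54,   4],
 [-30, -54,  -4]]
Now row reduce the product.
R2 ← R2 + (2)·R1: [0, 0, 0]
R3 ← R3 − (2)·R1: [0, 0, 0]
1 nonzero row, so rank(TP) = 1.

1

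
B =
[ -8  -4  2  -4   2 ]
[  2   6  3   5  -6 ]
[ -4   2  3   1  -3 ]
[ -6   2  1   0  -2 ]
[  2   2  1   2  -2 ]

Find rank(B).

Row reduce to echelon form.
R2 ← R2 + (1/4)·R1: [0, 5, 7/2, 4, -11/2]
R3 ← R3 − (1/2)·R1: [0, 4, 2, 3, -4]
R4 ← R4 − (3/4)·R1: [0, 5, -1/2, 3, -7/2]
R5 ← R5 + (1/4)·R1: [0, 1, 3/2, 1, -3/2]
R3 ← R3 − (4/5)·R2: [0, 0, -4/5, -1/5, 2/5]
R4 ← R4 − R2: [0, 0, -4, -1, 2]
R5 ← R5 − (1/5)·R2: [0, 0, 4/5, 1/5, -2/5]
R4 ← R4 − (5)·R3: [0, 0, 0, 0, 0]
R5 ← R5 + R3: [0, 0, 0, 0, 0]
Echelon form has 3 nonzero rows, so rank(B) = 3.

3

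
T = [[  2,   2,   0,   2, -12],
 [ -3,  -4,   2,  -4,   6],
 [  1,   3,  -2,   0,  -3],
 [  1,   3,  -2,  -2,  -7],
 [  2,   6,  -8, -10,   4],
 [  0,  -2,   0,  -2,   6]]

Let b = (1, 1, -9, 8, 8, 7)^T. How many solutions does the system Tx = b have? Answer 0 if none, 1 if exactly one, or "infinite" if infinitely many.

Row reduce the augmented matrix [T | b].
R2 ← R2 + (3/2)·R1: [0, -1, 2, -1, -12, 5/2]
R3 ← R3 − (1/2)·R1: [0, 2, -2, -1, 3, -19/2]
R4 ← R4 − (1/2)·R1: [0, 2, -2, -3, -1, 15/2]
R5 ← R5 − R1: [0, 4, -8, -12, 16, 7]
R3 ← R3 + (2)·R2: [0, 0, 2, -3, -21, -9/2]
R4 ← R4 + (2)·R2: [0, 0, 2, -5, -25, 25/2]
R5 ← R5 + (4)·R2: [0, 0, 0, -16, -32, 17]
R6 ← R6 − (2)·R2: [0, 0, -4, 0, 30, 2]
R4 ← R4 − R3: [0, 0, 0, -2, -4, 17]
R6 ← R6 + (2)·R3: [0, 0, 0, -6, -12, -7]
R5 ← R5 − (8)·R4: [0, 0, 0, 0, 0, -119]
R6 ← R6 − (3)·R4: [0, 0, 0, 0, 0, -58]
R6 ← R6 − (58/119)·R5: [0, 0, 0, 0, 0, 0]
The echelon form has 5 nonzero rows; the last pivot sits in the augmented column, so rank(T) = 4 but rank([T|b]) = 5.
Since the ranks differ, the system is inconsistent.
It has no solutions.

0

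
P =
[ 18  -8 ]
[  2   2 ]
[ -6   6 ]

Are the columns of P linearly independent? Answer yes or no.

Row reduce P to echelon form.
R2 ← R2 − (1/9)·R1: [0, 26/9]
R3 ← R3 + (1/3)·R1: [0, 10/3]
R3 ← R3 − (15/13)·R2: [0, 0]
2 pivots among 2 columns.
Every column is a pivot column, so the columns are linearly independent.

yes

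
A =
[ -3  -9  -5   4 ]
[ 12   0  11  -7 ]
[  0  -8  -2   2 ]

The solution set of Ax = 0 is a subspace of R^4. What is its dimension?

2

Row reduce to echelon form.
R2 ← R2 + (4)·R1: [0, -36, -9, 9]
R3 ← R3 − (2/9)·R2: [0, 0, 0, 0]
2 nonzero rows, so rank(A) = 2.
A has 4 columns; by rank–nullity, nullity = 4 − 2 = 2.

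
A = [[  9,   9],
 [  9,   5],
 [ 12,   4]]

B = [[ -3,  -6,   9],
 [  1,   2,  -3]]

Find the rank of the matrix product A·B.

First compute AB:
[[-18, -36,  54],
 [-22, -44,  66],
 [-32, -64,  96]]
Now row reduce the product.
R2 ← R2 − (11/9)·R1: [0, 0, 0]
R3 ← R3 − (16/9)·R1: [0, 0, 0]
1 nonzero row, so rank(AB) = 1.

1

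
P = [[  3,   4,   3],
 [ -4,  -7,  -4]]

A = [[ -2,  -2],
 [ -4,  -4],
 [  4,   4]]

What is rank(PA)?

First compute PA:
[[-10, -10],
 [ 20,  20]]
Now row reduce the product.
R2 ← R2 + (2)·R1: [0, 0]
1 nonzero row, so rank(PA) = 1.

1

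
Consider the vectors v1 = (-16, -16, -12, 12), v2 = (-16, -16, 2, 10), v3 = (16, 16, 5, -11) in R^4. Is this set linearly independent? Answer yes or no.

Form the matrix with these vectors as rows and row reduce.
R2 ← R2 − R1: [0, 0, 14, -2]
R3 ← R3 + R1: [0, 0, -7, 1]
R3 ← R3 + (1/2)·R2: [0, 0, 0, 0]
2 nonzero rows, so the 3 vectors span a space of dimension 2.
Since 2 < 3, the vectors are linearly dependent.

no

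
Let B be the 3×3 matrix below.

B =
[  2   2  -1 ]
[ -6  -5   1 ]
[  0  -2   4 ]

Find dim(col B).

Row reduce to echelon form.
R2 ← R2 + (3)·R1: [0, 1, -2]
R3 ← R3 + (2)·R2: [0, 0, 0]
Echelon form has 2 nonzero rows, so rank(B) = 2.
The column space has dimension equal to the rank: 2.

2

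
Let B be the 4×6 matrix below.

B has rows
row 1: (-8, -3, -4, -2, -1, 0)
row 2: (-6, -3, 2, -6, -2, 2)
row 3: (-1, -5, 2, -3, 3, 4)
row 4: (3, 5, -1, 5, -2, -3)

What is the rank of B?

Row reduce to echelon form.
R2 ← R2 − (3/4)·R1: [0, -3/4, 5, -9/2, -5/4, 2]
R3 ← R3 − (1/8)·R1: [0, -37/8, 5/2, -11/4, 25/8, 4]
R4 ← R4 + (3/8)·R1: [0, 31/8, -5/2, 17/4, -19/8, -3]
R3 ← R3 − (37/6)·R2: [0, 0, -85/3, 25, 65/6, -25/3]
R4 ← R4 + (31/6)·R2: [0, 0, 70/3, -19, -53/6, 22/3]
R4 ← R4 + (14/17)·R3: [0, 0, 0, 27/17, 3/34, 8/17]
Echelon form has 4 nonzero rows, so rank(B) = 4.

4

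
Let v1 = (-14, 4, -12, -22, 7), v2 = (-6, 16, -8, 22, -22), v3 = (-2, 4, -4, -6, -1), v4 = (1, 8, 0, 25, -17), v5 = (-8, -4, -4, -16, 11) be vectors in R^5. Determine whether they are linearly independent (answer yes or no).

no

Form the matrix with these vectors as rows and row reduce.
R2 ← R2 − (3/7)·R1: [0, 100/7, -20/7, 220/7, -25]
R3 ← R3 − (1/7)·R1: [0, 24/7, -16/7, -20/7, -2]
R4 ← R4 + (1/14)·R1: [0, 58/7, -6/7, 164/7, -33/2]
R5 ← R5 − (4/7)·R1: [0, -44/7, 20/7, -24/7, 7]
R3 ← R3 − (6/25)·R2: [0, 0, -8/5, -52/5, 4]
R4 ← R4 − (29/50)·R2: [0, 0, 4/5, 26/5, -2]
R5 ← R5 + (11/25)·R2: [0, 0, 8/5, 52/5, -4]
R4 ← R4 + (1/2)·R3: [0, 0, 0, 0, 0]
R5 ← R5 + R3: [0, 0, 0, 0, 0]
3 nonzero rows, so the 5 vectors span a space of dimension 3.
Since 3 < 5, the vectors are linearly dependent.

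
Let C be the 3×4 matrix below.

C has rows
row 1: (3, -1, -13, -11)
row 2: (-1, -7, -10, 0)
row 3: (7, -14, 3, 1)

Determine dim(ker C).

1

Row reduce to echelon form.
R2 ← R2 + (1/3)·R1: [0, -22/3, -43/3, -11/3]
R3 ← R3 − (7/3)·R1: [0, -35/3, 100/3, 80/3]
R3 ← R3 − (35/22)·R2: [0, 0, 1235/22, 65/2]
3 nonzero rows, so rank(C) = 3.
C has 4 columns; by rank–nullity, nullity = 4 − 3 = 1.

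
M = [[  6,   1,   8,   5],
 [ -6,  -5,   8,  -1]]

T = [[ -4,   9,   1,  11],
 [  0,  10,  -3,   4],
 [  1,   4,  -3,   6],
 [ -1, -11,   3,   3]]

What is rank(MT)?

2

First compute MT:
[[-21,  41,  -6, 133],
 [ 33, -61, -18, -41]]
Now row reduce the product.
R2 ← R2 + (11/7)·R1: [0, 24/7, -192/7, 168]
2 nonzero rows, so rank(MT) = 2.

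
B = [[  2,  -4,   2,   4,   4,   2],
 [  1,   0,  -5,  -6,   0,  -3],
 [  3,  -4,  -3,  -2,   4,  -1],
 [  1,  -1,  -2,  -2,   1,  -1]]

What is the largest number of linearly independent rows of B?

2

Row reduce to echelon form.
R2 ← R2 − (1/2)·R1: [0, 2, -6, -8, -2, -4]
R3 ← R3 − (3/2)·R1: [0, 2, -6, -8, -2, -4]
R4 ← R4 − (1/2)·R1: [0, 1, -3, -4, -1, -2]
R3 ← R3 − R2: [0, 0, 0, 0, 0, 0]
R4 ← R4 − (1/2)·R2: [0, 0, 0, 0, 0, 0]
Echelon form has 2 nonzero rows, so rank(B) = 2.
The rank gives the maximum number of linearly independent rows: 2.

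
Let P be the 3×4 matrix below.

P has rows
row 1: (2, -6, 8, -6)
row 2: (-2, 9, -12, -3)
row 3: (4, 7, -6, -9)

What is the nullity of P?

Row reduce to echelon form.
R2 ← R2 + R1: [0, 3, -4, -9]
R3 ← R3 − (2)·R1: [0, 19, -22, 3]
R3 ← R3 − (19/3)·R2: [0, 0, 10/3, 60]
3 nonzero rows, so rank(P) = 3.
P has 4 columns; by rank–nullity, nullity = 4 − 3 = 1.

1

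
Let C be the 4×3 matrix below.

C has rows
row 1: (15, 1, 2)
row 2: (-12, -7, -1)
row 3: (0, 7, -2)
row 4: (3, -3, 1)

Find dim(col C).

3

Row reduce to echelon form.
R2 ← R2 + (4/5)·R1: [0, -31/5, 3/5]
R4 ← R4 − (1/5)·R1: [0, -16/5, 3/5]
R3 ← R3 + (35/31)·R2: [0, 0, -41/31]
R4 ← R4 − (16/31)·R2: [0, 0, 9/31]
R4 ← R4 + (9/41)·R3: [0, 0, 0]
Echelon form has 3 nonzero rows, so rank(C) = 3.
The column space has dimension equal to the rank: 3.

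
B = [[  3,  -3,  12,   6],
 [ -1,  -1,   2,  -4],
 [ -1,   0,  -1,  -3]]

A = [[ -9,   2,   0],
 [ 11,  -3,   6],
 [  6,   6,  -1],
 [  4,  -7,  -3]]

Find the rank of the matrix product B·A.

First compute BA:
[[ 36,  45, -48],
 [ -6,  41,   4],
 [ -9,  13,  10]]
Now row reduce the product.
R2 ← R2 + (1/6)·R1: [0, 97/2, -4]
R3 ← R3 + (1/4)·R1: [0, 97/4, -2]
R3 ← R3 − (1/2)·R2: [0, 0, 0]
2 nonzero rows, so rank(BA) = 2.

2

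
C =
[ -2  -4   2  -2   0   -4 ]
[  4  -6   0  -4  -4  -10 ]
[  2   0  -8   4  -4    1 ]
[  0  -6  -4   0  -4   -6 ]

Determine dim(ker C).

3

Row reduce to echelon form.
R2 ← R2 + (2)·R1: [0, -14, 4, -8, -4, -18]
R3 ← R3 + R1: [0, -4, -6, 2, -4, -3]
R3 ← R3 − (2/7)·R2: [0, 0, -50/7, 30/7, -20/7, 15/7]
R4 ← R4 − (3/7)·R2: [0, 0, -40/7, 24/7, -16/7, 12/7]
R4 ← R4 − (4/5)·R3: [0, 0, 0, 0, 0, 0]
3 nonzero rows, so rank(C) = 3.
C has 6 columns; by rank–nullity, nullity = 6 − 3 = 3.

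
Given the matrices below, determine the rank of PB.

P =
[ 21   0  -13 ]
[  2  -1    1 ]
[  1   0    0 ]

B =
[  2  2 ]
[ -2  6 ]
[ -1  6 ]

2

First compute PB:
[[ 55, -36],
 [  5,   4],
 [  2,   2]]
Now row reduce the product.
R2 ← R2 − (1/11)·R1: [0, 80/11]
R3 ← R3 − (2/55)·R1: [0, 182/55]
R3 ← R3 − (91/200)·R2: [0, 0]
2 nonzero rows, so rank(PB) = 2.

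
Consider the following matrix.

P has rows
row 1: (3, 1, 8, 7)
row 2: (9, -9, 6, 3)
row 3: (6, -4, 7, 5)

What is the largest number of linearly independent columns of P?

2

Row reduce to echelon form.
R2 ← R2 − (3)·R1: [0, -12, -18, -18]
R3 ← R3 − (2)·R1: [0, -6, -9, -9]
R3 ← R3 − (1/2)·R2: [0, 0, 0, 0]
Echelon form has 2 nonzero rows, so rank(P) = 2.
The rank gives the maximum number of linearly independent columns: 2.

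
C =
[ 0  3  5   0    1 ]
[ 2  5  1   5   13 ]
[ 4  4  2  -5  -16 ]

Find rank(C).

Row reduce to echelon form.
Swap R1 ↔ R2
R3 ← R3 − (2)·R1: [0, -6, 0, -15, -42]
R3 ← R3 + (2)·R2: [0, 0, 10, -15, -40]
Echelon form has 3 nonzero rows, so rank(C) = 3.

3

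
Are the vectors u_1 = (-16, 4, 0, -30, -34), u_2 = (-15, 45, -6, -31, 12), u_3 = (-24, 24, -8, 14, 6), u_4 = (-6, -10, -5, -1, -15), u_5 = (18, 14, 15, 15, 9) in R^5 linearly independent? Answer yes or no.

yes

Form the matrix with these vectors as rows and row reduce.
R2 ← R2 − (15/16)·R1: [0, 165/4, -6, -23/8, 351/8]
R3 ← R3 − (3/2)·R1: [0, 18, -8, 59, 57]
R4 ← R4 − (3/8)·R1: [0, -23/2, -5, 41/4, -9/4]
R5 ← R5 + (9/8)·R1: [0, 37/2, 15, -75/4, -117/4]
R3 ← R3 − (24/55)·R2: [0, 0, -296/55, 3314/55, 2082/55]
R4 ← R4 + (46/165)·R2: [0, 0, -367/55, 1559/165, 549/55]
R5 ← R5 − (74/165)·R2: [0, 0, 973/55, -2881/165, -2691/55]
R4 ← R4 − (367/296)·R3: [0, 0, 0, -28975/444, -5469/148]
R5 ← R5 + (973/296)·R3: [0, 0, 0, 80189/444, 11175/148]
R5 ← R5 + (80189/28975)·R4: [0, 0, 0, 0, -775392/28975]
5 nonzero rows, so the 5 vectors span a space of dimension 5.
Since 5 = 5, the vectors are linearly independent.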